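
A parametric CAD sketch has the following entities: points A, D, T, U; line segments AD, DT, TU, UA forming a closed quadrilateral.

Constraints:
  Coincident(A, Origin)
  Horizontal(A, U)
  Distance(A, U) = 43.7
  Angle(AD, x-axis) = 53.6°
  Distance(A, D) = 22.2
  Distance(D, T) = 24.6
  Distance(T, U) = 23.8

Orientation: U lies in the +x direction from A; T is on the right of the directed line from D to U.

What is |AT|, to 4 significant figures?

21.31

Checks: |DT| = 24.60 ✓; |TU| = 23.80 ✓.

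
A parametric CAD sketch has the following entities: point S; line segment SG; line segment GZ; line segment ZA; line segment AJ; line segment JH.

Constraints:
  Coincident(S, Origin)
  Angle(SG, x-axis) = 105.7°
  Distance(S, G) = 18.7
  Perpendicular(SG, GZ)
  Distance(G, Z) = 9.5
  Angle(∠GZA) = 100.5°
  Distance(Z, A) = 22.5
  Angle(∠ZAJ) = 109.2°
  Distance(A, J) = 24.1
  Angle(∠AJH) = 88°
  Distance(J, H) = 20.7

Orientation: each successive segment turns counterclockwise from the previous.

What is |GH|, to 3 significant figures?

23.1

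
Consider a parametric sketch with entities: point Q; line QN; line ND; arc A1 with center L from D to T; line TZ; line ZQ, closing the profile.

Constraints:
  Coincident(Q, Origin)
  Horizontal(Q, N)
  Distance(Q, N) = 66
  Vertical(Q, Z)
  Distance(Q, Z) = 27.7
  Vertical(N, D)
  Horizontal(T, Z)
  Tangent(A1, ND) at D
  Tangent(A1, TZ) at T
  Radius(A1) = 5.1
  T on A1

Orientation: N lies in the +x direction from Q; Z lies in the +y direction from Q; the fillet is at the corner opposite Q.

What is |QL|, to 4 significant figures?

64.96

Q is at the origin; QN is horizontal with |QN| = 66.0 and N on the +x side, so N = (66.00, 0.000). QZ is vertical with |QZ| = 27.7 and Z on the +y side, so Z = (0.000, 27.70). The virtual corner opposite Q is at (66.00, 27.70). Tangency of A1 to ND means the radius LD is perpendicular to ND and the tangent condition forces LT to be normal to TZ, with radius 5.1, so the center L sits 5.1 in from both sides at L = (60.90, 22.60). Then |QL| = |L − Q| = 64.96.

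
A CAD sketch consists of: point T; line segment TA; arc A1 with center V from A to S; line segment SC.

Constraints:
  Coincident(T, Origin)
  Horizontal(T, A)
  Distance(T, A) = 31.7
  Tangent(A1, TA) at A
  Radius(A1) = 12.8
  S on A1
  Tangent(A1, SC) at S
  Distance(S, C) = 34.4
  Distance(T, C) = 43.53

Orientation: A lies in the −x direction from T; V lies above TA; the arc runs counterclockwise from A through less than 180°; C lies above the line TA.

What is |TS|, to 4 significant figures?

21.50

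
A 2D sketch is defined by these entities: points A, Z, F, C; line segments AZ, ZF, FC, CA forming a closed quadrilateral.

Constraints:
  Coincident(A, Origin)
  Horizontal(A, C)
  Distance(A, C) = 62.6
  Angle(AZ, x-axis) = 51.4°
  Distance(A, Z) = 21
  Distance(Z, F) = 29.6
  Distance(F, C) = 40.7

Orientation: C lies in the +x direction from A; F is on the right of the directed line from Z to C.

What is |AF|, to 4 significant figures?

26.08

Checks: |ZF| = 29.60 ✓; |FC| = 40.70 ✓.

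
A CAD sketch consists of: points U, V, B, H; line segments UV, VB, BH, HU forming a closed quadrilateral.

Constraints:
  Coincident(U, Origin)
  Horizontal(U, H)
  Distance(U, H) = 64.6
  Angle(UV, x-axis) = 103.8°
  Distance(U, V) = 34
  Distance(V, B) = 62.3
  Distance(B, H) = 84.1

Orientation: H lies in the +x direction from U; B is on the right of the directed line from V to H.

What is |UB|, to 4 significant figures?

32.33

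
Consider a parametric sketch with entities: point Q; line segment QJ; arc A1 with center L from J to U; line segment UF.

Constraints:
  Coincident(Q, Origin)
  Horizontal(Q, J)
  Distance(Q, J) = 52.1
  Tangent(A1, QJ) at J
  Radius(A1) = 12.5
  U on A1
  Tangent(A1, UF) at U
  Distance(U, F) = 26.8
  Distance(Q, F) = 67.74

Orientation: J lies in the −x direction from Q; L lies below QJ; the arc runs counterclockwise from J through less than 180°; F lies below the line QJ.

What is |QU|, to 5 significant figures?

65.937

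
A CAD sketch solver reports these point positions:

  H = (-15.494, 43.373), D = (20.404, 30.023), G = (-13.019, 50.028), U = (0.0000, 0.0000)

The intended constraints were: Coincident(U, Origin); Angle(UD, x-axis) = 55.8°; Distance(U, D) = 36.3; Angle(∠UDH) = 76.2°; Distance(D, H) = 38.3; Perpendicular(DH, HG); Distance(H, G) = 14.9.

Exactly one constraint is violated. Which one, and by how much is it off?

Distance(H, G) = 14.9 — off by 7.80.

U = (0.00, 0.00) ✓; UD at 55.80° ✓; |UD| = 36.30 ✓; ∠UDH = 76.20° ✓; |DH| = 38.30 ✓; ∠(DH, HG) = 90.00° ✓; |HG| = 7.100 ✗.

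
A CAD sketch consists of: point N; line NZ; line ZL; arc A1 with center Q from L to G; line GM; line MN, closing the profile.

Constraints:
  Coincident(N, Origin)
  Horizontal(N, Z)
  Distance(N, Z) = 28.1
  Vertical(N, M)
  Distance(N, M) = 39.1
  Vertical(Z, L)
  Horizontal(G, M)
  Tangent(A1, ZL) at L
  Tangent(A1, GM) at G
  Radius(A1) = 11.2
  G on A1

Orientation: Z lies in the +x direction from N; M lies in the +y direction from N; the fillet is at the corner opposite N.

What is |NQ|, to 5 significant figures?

32.619

N is at the origin; NZ is horizontal with |NZ| = 28.1 and Z on the +x side, so Z = (28.100, 0.0000). N and M share the same x with |NM| = 39.1 and M on the +y side, so M = (0.0000, 39.100). The virtual corner opposite N is at (28.100, 39.100). Tangency of A1 to ZL means the radius QL is perpendicular to ZL and A1 meets GM tangentially, so QG is at right angles to GM, with radius 11.2, so the center Q sits 11.2 in from both sides at Q = (16.900, 27.900). Then |NQ| = |Q − N| = 32.619.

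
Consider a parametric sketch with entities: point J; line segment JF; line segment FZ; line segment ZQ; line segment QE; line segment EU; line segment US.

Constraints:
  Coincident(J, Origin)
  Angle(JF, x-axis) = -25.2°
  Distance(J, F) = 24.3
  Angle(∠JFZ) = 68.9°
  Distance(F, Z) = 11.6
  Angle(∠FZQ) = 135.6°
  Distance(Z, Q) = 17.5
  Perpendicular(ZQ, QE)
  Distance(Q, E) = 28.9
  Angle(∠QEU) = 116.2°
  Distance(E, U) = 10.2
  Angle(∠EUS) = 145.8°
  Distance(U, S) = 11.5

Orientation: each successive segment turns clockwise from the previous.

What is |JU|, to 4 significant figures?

16.17

ZQ ⟂ QE, so QE runs at 89.30°; with |QE| = 28.9, E = (-3.545, 10.75). ∠QEU = 116.2° gives EU at 25.50° from the x-axis; with |EU| = 10.2, U = (5.662, 15.14). Then |JU| = |U − J| = 16.17.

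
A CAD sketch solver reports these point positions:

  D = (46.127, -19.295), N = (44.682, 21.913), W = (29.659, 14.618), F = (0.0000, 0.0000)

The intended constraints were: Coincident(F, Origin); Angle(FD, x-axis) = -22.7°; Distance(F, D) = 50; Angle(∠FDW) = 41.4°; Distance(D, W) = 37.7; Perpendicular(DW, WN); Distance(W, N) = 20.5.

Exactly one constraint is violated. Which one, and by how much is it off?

Distance(W, N) = 20.5 — off by 3.80.

F = (0.00, 0.00) ✓; FD at -22.70° ✓; |FD| = 50.00 ✓; ∠FDW = 41.40° ✓; |DW| = 37.70 ✓; ∠(DW, WN) = 90.00° ✓; |WN| = 16.70 ✗.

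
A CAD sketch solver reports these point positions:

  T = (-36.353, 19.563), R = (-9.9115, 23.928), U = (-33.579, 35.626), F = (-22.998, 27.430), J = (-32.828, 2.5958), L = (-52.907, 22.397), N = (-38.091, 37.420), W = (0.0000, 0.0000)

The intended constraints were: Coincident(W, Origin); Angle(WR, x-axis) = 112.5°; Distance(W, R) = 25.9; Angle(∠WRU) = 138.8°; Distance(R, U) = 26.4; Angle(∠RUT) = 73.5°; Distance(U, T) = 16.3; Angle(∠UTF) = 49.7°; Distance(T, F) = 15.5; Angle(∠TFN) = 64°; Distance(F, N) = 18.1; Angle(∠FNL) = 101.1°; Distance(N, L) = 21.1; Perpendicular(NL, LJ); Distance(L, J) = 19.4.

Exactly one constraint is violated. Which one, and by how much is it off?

Distance(L, J) = 19.4 — off by 8.80.

W = (0.00, 0.00) ✓; WR at 112.5° ✓; |WR| = 25.90 ✓; ∠WRU = 138.8° ✓; |RU| = 26.40 ✓; ∠RUT = 73.50° ✓; |UT| = 16.30 ✓; ∠UTF = 49.70° ✓; |TF| = 15.50 ✓; ∠TFN = 64.00° ✓; |FN| = 18.10 ✓; ∠FNL = 101.1° ✓; |NL| = 21.10 ✓; ∠(NL, LJ) = 90.00° ✓; |LJ| = 28.20 ✗.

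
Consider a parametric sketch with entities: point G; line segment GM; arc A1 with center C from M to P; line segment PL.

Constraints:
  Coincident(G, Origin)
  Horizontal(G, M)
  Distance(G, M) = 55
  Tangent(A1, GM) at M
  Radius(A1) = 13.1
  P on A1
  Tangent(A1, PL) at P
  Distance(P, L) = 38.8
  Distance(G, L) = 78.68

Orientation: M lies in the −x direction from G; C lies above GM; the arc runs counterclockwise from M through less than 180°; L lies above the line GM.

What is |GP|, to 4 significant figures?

46.45

Checks: |CP| = 13.10 ✓; ∠(CP, PL) = 90.00° ✓; |PL| = 38.80 ✓; |GL| = 78.68 ✓.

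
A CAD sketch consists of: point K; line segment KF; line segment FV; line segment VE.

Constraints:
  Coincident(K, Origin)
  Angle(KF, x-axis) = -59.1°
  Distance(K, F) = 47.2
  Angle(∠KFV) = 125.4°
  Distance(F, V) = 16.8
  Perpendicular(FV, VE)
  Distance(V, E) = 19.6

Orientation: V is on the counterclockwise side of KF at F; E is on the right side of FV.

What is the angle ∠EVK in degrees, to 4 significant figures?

131.1°

K is at the origin; KF runs at -59.1° with length 47.2, so F = 47.2·(cos -59.1°, sin -59.1°) = (24.24, -40.50). ∠KFV = 125.4°, so FV runs at -59.1° + (180° − 125.4°) = -4.500° from the x-axis; with |FV| = 16.8, V = F + 16.8·(cos -4.500°, sin -4.500°) = (40.99, -41.82). The perpendicularity gives VE at right angles to FV; with |VE| = 19.6 on the right of FV, E = V + 19.6·(-0.07846, -0.9969) = (39.45, -61.36). Then cos ∠EVK = VE·VK / (|VE||VK|), giving 131.1°.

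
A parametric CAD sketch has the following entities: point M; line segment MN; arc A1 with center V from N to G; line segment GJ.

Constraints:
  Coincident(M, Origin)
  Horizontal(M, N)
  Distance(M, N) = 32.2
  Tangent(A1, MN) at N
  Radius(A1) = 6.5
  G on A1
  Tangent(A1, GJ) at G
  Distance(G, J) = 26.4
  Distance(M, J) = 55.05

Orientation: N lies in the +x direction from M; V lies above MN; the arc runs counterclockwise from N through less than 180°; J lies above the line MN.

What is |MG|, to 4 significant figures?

38.67

M is at the origin; MN is horizontal with |MN| = 32.2 and N on the +x side, so N = (32.20, 0.000). The tangent condition forces VN to be normal to MN, so V = N + (0, 6.5) = (32.20, 6.500). Since VG ⟂ GJ (tangency), |VJ| = √(6.5² + 26.4²) = 27.19 regardless of where G sits on A1. So J lies on both circle(M, 55.05) and circle(V, 27.19); the above-MN intersection is J = (46.33, 29.73). G is the foot of the tangent from J: G = (38.40, 4.546).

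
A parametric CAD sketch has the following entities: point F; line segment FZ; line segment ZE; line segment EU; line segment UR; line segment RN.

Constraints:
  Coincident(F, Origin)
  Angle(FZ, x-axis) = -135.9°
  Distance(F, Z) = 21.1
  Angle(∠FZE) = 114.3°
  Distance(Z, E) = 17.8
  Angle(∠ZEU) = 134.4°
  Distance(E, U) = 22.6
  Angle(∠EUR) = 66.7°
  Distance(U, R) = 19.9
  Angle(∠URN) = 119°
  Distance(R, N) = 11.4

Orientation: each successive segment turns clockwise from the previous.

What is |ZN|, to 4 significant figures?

17.19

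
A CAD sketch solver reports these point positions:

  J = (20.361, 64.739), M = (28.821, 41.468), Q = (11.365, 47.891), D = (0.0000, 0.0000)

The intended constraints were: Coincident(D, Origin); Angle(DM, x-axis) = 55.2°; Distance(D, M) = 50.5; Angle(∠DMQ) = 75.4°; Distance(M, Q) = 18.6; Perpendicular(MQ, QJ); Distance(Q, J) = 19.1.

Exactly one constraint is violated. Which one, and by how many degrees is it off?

Perpendicular(MQ, QJ) — off by 7.90°.

D = (0.00, 0.00) ✓; DM at 55.20° ✓; |DM| = 50.50 ✓; ∠DMQ = 75.40° ✓; |MQ| = 18.60 ✓; ∠(MQ, QJ) = 97.90° ✗; |QJ| = 19.10 ✓.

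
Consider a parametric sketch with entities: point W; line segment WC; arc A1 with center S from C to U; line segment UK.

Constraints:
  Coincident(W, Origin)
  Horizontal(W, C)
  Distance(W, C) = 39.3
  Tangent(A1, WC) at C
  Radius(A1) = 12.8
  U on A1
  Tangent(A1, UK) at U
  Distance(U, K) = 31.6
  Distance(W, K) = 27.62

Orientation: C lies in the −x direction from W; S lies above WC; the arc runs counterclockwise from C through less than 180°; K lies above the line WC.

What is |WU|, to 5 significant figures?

30.399

W is at the origin; WC is horizontal with |WC| = 39.3 and C on the −x side, so C = (-39.300, 0.0000). A1 meets WC tangentially, so SC is at right angles to WC, so S = C + (0, 12.8) = (-39.300, 12.800). Since SU ⟂ UK (tangency), |SK| = √(12.8² + 31.6²) = 34.094 regardless of where U sits on A1. So K lies on both circle(W, 27.62) and circle(S, 34.094); the above-WC intersection is K = (-8.0456, 26.422). U is the foot of the tangent from K: U = (-30.155, 3.8445).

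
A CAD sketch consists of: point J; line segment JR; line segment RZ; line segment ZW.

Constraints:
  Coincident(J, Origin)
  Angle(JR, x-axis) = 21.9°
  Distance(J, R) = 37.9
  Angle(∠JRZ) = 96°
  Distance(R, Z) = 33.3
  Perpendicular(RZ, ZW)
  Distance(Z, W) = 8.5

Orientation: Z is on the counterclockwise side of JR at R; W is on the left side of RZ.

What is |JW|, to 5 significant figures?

47.335

∠JRZ = 96.0°, so RZ runs at 21.9° + (180° − 96.0°) = 105.90° from the x-axis; with |RZ| = 33.3, Z = R + 33.3·(cos 105.90°, sin 105.90°) = (26.042, 46.162). The perpendicularity gives ZW at right angles to RZ; with |ZW| = 8.5 on the left of RZ, W = Z + 8.5·(-0.96174, -0.27396) = (17.867, 43.834). Then |JW| = |W − J| = 47.335.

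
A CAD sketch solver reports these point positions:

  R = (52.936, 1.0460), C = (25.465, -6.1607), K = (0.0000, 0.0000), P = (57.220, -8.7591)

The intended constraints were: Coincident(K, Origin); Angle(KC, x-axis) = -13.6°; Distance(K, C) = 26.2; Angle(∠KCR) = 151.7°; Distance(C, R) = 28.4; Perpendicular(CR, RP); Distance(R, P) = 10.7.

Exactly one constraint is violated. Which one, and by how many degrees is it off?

Perpendicular(CR, RP) — off by 8.90°.

K = (0.00, 0.00) ✓; KC at -13.60° ✓; |KC| = 26.20 ✓; ∠KCR = 151.7° ✓; |CR| = 28.40 ✓; ∠(CR, RP) = 81.10° ✗; |RP| = 10.70 ✓.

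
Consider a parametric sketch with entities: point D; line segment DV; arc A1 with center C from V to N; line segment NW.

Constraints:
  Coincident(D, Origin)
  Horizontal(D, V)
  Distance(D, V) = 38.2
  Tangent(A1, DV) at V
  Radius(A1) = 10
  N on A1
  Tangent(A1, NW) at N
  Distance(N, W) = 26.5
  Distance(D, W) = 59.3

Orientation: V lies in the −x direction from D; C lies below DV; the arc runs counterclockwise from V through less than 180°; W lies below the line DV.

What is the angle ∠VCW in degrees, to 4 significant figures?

163.6°

D is at the origin; D and V share the same y with |DV| = 38.2 and V on the −x side, so V = (-38.20, 0.000). Tangency of A1 to DV means the radius CV is perpendicular to DV, so C = V + (0, -10) = (-38.20, -10.00). Since CN ⟂ NW (tangency), |CW| = √(10.0² + 26.5²) = 28.32 regardless of where N sits on A1. So W lies on both circle(D, 59.3) and circle(C, 28.32); the below-DV intersection is W = (-46.21, -37.17). N is the foot of the tangent from W: N = (-48.17, -10.74).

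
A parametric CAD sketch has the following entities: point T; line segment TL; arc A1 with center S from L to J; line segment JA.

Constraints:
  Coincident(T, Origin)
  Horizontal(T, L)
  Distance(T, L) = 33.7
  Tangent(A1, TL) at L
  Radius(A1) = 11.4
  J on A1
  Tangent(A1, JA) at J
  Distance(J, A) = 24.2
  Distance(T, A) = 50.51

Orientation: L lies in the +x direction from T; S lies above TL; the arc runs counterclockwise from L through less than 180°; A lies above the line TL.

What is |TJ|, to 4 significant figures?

46.90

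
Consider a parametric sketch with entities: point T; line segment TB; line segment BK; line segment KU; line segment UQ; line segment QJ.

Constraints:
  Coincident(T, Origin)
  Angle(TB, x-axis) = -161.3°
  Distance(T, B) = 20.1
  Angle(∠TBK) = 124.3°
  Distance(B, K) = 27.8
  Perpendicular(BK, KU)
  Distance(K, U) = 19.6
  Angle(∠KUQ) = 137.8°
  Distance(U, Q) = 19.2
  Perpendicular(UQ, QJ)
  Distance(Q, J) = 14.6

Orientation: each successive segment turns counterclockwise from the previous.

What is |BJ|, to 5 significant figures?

24.362

T is at the origin; TB runs at -161.3° with length 20.1, so B = (-19.039, -6.4443). ∠TBK = 124.3° gives BK at -105.60° from the x-axis; with |BK| = 27.8, K = (-26.515, -33.220). BK ⟂ KU, so KU runs at -15.600°; with |KU| = 19.6, U = (-7.6369, -38.491). ∠KUQ = 137.8° gives UQ at 26.600° from the x-axis; with |UQ| = 19.2, Q = (9.5309, -29.894). UQ ⟂ QJ, so QJ runs at 116.60°; with |QJ| = 14.6, J = (2.9936, -16.839). Then |BJ| = |J − B| = 24.362.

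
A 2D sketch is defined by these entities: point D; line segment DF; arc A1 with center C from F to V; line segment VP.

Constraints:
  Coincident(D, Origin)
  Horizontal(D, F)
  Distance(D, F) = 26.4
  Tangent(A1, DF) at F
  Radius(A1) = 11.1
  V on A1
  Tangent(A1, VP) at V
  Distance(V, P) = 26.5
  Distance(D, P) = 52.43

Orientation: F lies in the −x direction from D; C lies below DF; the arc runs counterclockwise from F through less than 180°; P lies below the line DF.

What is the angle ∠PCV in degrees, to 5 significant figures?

67.273°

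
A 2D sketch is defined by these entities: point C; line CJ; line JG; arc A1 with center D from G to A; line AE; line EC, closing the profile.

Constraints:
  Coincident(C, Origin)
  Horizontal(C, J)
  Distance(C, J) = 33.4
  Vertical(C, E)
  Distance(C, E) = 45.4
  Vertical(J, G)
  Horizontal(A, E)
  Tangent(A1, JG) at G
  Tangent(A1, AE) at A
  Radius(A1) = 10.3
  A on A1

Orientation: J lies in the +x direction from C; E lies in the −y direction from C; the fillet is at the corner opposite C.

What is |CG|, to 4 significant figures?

48.45

C is at the origin; C and J share the same y with |CJ| = 33.4 and J on the +x side, so J = (33.40, 0.000). CE is vertical with |CE| = 45.4 and E on the −y side, so E = (0.000, -45.40). The virtual corner opposite C is at (33.40, -45.40). Tangency of A1 to JG means the radius DG is perpendicular to JG and A1 meets AE tangentially, so DA is at right angles to AE, with radius 10.3, so the center D sits 10.3 in from both sides at D = (23.10, -35.10). That places the tangent points at G = (33.40, -35.10) on JG and A = (23.10, -45.40) on AE. Then |CG| = |G − C| = 48.45.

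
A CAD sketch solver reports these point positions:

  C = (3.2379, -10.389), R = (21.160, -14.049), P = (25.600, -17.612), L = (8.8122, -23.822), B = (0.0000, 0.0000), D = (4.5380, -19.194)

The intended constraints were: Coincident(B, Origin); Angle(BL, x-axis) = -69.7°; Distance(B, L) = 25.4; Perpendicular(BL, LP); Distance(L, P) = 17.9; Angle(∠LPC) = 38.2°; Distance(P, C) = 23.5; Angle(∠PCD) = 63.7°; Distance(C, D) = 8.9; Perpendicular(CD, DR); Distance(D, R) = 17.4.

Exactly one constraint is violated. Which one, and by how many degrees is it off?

Perpendicular(CD, DR) — off by 8.80°.

B = (0.00, 0.00) ✓; BL at -69.70° ✓; |BL| = 25.40 ✓; ∠(BL, LP) = 90.00° ✓; |LP| = 17.90 ✓; ∠LPC = 38.20° ✓; |PC| = 23.50 ✓; ∠PCD = 63.70° ✓; |CD| = 8.900 ✓; ∠(CD, DR) = 98.80° ✗; |DR| = 17.40 ✓.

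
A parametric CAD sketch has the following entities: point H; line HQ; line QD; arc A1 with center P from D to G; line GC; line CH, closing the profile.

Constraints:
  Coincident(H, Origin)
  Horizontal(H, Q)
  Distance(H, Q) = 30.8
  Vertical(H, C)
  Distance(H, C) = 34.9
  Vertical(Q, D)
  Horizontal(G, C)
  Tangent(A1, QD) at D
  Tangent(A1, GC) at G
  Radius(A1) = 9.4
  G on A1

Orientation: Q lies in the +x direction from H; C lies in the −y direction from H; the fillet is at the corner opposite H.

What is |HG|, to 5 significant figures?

40.939

H is at the origin; H and Q share the same y with |HQ| = 30.8 and Q on the +x side, so Q = (30.800, 0.0000). HC is vertical with |HC| = 34.9 and C on the −y side, so C = (0.0000, -34.900). The virtual corner opposite H is at (30.800, -34.900). Tangency of A1 to QD means the radius PD is perpendicular to QD and tangency of A1 to GC means the radius PG is perpendicular to GC, with radius 9.4, so the center P sits 9.4 in from both sides at P = (21.400, -25.500). That places the tangent points at D = (30.800, -25.500) on QD and G = (21.400, -34.900) on GC. Then |HG| = |G − H| = 40.939.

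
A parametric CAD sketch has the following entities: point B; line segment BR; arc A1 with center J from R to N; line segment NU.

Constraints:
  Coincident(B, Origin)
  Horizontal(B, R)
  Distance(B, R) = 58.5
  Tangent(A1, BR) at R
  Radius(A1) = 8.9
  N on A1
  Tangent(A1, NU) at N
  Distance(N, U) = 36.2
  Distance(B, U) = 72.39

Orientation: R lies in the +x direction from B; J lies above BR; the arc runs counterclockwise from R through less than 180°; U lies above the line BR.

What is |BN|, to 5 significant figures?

67.972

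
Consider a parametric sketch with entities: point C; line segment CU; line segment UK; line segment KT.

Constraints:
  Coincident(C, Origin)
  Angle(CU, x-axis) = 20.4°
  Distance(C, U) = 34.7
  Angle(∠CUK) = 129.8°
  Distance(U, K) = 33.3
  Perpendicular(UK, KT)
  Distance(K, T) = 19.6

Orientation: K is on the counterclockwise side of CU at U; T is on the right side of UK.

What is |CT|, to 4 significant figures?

72.26

∠CUK = 129.8°, so UK runs at 20.4° + (180° − 129.8°) = 70.60° from the x-axis; with |UK| = 33.3, K = U + 33.3·(cos 70.60°, sin 70.60°) = (43.58, 43.50). UK is perpendicular to KT; with |KT| = 19.6 on the right of UK, T = K + 19.6·(0.9432, -0.3322) = (62.07, 36.99). Then |CT| = |T − C| = 72.26.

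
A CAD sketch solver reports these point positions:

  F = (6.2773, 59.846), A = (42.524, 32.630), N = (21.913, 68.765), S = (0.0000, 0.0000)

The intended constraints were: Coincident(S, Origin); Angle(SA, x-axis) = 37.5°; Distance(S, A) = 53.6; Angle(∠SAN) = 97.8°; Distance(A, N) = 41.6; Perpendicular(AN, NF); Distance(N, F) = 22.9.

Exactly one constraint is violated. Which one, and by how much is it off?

Distance(N, F) = 22.9 — off by 4.90.

S = (0.00, 0.00) ✓; SA at 37.50° ✓; |SA| = 53.60 ✓; ∠SAN = 97.80° ✓; |AN| = 41.60 ✓; ∠(AN, NF) = 90.00° ✓; |NF| = 18.00 ✗.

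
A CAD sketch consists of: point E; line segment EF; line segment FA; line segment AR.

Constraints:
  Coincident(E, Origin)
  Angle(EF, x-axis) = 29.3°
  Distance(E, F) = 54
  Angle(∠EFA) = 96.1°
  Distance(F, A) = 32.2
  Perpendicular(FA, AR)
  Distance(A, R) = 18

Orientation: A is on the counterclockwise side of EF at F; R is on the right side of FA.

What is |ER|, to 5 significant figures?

81.113

E is at the origin; EF runs at 29.3° with length 54.0, so F = 54.0·(cos 29.3°, sin 29.3°) = (47.092, 26.427). ∠EFA = 96.1°, so FA runs at 29.3° + (180° − 96.1°) = 113.20° from the x-axis; with |FA| = 32.2, A = F + 32.2·(cos 113.20°, sin 113.20°) = (34.407, 56.023). The perpendicularity gives AR at right angles to FA; with |AR| = 18.0 on the right of FA, R = A + 18.0·(0.91914, 0.39394) = (50.951, 63.114). Then |ER| = |R − E| = 81.113.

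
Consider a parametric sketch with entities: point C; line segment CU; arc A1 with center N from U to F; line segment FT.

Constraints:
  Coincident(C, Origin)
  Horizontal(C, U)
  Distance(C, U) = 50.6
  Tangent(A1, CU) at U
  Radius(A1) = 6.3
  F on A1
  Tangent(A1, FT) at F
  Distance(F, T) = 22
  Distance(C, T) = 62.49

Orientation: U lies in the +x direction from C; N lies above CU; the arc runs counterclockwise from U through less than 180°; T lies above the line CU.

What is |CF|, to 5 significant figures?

57.280

Checks: ∠(NU, UC) = 90.00° ✓; |NF| = 6.300 ✓; ∠(NF, FT) = 90.00° ✓; |FT| = 22.00 ✓; |CT| = 62.49 ✓.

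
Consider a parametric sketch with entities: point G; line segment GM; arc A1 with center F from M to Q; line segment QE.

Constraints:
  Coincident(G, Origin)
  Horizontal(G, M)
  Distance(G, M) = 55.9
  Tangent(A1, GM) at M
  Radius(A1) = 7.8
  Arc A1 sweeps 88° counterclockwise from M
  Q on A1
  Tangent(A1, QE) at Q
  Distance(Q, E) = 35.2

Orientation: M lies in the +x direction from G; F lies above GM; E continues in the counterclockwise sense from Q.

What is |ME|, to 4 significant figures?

43.65

On A1, M sits at bearing -90° from F; an 88° counterclockwise sweep puts Q at bearing -2°, so Q = F + 7.8·(cos -2°, sin -2°) = (63.70, 7.528). Since A1 is tangent to QE there, FQ ⟂ QE, so QE runs along (−sin -2°, cos -2°); with |QE| = 35.2, E = (64.92, 42.71). Then |ME| = |E − M| = 43.65.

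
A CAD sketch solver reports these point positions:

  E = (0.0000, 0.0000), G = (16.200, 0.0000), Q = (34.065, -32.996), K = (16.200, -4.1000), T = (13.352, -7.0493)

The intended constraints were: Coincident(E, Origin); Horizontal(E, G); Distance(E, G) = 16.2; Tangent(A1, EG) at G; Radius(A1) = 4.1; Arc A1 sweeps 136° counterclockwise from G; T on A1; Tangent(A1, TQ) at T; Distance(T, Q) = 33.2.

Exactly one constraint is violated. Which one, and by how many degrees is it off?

Tangent(A1, TQ) at T — off by 7.40°.

E = (0.00, 0.00) ✓; E.y = 0.00, G.y = 0.00 ✓; |EG| = 16.20 ✓; ∠(KG, GE) = 90.00° ✓; |KG| = 4.100 ✓; bearing(K→T) − bearing(K→G) = 136.0° ✓; |KT| = 4.100 ✓; ∠(KT, TQ) = 97.40° ✗; |TQ| = 33.20 ✓.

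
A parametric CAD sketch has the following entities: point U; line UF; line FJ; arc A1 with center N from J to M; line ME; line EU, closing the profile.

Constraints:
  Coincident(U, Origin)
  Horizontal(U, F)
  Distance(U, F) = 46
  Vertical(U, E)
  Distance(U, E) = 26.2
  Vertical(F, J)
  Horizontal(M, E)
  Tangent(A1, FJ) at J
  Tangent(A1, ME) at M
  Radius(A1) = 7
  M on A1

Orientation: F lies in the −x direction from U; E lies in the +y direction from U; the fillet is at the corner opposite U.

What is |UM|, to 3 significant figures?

47.0

U is at the origin; UF is horizontal with |UF| = 46.0 and F on the −x side, so F = (-46.0, 0.00). UE is vertical with |UE| = 26.2 and E on the +y side, so E = (0.00, 26.2). The virtual corner opposite U is at (-46.0, 26.2). A1 meets FJ tangentially, so NJ is at right angles to FJ and tangency of A1 to ME means the radius NM is perpendicular to ME, with radius 7.0, so the center N sits 7.0 in from both sides at N = (-39.0, 19.2). That places the tangent points at J = (-46.0, 19.2) on FJ and M = (-39.0, 26.2) on ME. Then |UM| = |M − U| = 47.0.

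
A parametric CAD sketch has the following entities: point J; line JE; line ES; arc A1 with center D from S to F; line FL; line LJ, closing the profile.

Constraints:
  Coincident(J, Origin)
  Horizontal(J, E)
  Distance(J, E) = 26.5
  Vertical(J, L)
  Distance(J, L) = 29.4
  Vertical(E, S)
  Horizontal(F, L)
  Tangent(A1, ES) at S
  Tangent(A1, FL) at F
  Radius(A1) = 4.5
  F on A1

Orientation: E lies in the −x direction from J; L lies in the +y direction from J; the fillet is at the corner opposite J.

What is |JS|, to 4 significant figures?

36.36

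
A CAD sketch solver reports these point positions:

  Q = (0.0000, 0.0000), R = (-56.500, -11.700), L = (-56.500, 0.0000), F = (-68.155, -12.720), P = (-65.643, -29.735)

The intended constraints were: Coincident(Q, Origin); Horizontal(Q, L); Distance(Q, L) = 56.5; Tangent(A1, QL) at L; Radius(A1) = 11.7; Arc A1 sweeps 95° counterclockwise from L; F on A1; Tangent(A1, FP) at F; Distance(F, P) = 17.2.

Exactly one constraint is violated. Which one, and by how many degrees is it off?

Tangent(A1, FP) at F — off by 3.40°.

Q = (0.00, 0.00) ✓; Q.y = 0.00, L.y = 0.00 ✓; |QL| = 56.50 ✓; ∠(RL, LQ) = 90.00° ✓; |RL| = 11.70 ✓; bearing(R→F) − bearing(R→L) = 95.00° ✓; |RF| = 11.70 ✓; ∠(RF, FP) = 86.60° ✗; |FP| = 17.20 ✓.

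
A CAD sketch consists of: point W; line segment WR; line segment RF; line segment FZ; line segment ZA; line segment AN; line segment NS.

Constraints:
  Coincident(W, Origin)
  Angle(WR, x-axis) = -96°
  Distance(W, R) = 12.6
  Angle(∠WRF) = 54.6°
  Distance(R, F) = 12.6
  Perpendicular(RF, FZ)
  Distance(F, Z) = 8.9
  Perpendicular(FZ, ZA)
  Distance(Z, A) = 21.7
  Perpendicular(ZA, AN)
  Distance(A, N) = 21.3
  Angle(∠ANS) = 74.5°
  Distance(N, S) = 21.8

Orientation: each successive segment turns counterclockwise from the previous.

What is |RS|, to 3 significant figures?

13.6

ZA ⟂ AN, so AN runs at -60.6°; with |AN| = 21.3, N = (-3.16, -27.8). ∠ANS = 74.5° gives NS at 44.9° from the x-axis; with |NS| = 21.8, S = (12.3, -12.4). Then |RS| = |S − R| = 13.6.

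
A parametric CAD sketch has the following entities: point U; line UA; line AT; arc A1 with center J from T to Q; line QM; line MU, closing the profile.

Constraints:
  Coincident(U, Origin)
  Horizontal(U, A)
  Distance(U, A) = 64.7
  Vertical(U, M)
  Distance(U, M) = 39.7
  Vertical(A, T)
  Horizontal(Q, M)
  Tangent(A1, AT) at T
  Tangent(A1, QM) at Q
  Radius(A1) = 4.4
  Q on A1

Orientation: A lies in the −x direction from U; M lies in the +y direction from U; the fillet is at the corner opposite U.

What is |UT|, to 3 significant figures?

73.7

The virtual corner opposite U is at (-64.7, 39.7). A1 meets AT tangentially, so JT is at right angles to AT and tangency of A1 to QM means the radius JQ is perpendicular to QM, with radius 4.4, so the center J sits 4.4 in from both sides at J = (-60.3, 35.3). That places the tangent points at T = (-64.7, 35.3) on AT and Q = (-60.3, 39.7) on QM. Then |UT| = |T − U| = 73.7.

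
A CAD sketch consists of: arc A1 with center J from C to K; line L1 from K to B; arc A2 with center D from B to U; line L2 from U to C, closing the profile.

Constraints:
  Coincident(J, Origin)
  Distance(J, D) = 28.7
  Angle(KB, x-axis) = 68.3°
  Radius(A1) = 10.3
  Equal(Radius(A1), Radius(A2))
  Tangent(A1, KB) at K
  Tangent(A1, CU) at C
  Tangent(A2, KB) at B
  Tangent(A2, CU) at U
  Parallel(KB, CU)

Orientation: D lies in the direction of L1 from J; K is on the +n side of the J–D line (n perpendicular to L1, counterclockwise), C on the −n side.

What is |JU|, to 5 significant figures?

30.492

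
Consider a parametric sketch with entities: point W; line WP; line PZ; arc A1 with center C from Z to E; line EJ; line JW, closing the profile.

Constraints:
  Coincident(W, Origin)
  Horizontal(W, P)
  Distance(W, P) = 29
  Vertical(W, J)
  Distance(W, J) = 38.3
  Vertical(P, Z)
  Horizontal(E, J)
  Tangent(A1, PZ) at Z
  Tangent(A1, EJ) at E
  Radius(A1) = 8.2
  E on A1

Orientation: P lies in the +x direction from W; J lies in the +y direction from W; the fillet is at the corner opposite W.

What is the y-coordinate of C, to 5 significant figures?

30.100

W and J share the same x with |WJ| = 38.3 and J on the +y side, so J = (0.0000, 38.300). The virtual corner opposite W is at (29.000, 38.300). Since A1 is tangent to PZ there, CZ ⟂ PZ and the tangent condition forces CE to be normal to EJ, with radius 8.2, so the center C sits 8.2 in from both sides at C = (20.800, 30.100). So C.y = 30.100.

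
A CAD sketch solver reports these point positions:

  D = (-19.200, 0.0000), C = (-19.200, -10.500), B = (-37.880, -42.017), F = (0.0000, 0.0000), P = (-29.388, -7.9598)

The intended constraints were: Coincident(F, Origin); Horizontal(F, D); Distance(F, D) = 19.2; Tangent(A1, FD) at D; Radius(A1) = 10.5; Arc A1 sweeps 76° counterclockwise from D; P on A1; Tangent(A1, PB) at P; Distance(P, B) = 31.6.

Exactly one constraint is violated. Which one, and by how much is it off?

Distance(P, B) = 31.6 — off by 3.50.

F = (0.00, 0.00) ✓; F.y = 0.00, D.y = 0.00 ✓; |FD| = 19.20 ✓; ∠(CD, DF) = 90.00° ✓; |CD| = 10.50 ✓; bearing(C→P) − bearing(C→D) = 76.00° ✓; |CP| = 10.50 ✓; ∠(CP, PB) = 90.00° ✓; |PB| = 35.10 ✗.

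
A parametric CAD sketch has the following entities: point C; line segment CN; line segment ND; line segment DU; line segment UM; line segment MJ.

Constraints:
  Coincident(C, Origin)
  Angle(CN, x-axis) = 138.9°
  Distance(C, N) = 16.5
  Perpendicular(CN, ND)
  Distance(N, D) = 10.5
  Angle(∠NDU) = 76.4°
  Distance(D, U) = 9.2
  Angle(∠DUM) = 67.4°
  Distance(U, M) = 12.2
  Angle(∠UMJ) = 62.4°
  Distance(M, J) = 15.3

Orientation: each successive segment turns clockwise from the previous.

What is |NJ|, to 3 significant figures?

13.2

∠DUM = 67.4° gives UM at -167° from the x-axis; with |UM| = 12.2, M = (-12.1, 8.57). ∠UMJ = 62.4° gives MJ at 75.1° from the x-axis; with |MJ| = 15.3, J = (-8.18, 23.4). Then |NJ| = |J − N| = 13.2.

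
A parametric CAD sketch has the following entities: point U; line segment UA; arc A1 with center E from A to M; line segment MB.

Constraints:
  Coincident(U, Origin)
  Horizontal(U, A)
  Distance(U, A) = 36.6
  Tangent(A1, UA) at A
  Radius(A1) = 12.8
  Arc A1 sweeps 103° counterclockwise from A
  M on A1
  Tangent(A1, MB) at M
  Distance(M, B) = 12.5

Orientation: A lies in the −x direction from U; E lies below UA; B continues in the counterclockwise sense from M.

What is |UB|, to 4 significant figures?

54.00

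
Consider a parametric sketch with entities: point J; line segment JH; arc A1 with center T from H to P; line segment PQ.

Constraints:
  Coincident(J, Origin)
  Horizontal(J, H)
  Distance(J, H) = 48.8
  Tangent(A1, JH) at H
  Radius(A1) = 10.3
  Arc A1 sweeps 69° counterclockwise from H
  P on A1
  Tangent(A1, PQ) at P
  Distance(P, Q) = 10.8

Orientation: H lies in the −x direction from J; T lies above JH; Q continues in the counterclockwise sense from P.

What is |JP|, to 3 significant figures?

39.7

J is at the origin; J and H share the same y with |JH| = 48.8 and H on the −x side, so H = (-48.8, 0.00). Tangency of A1 to JH means the radius TH is perpendicular to JH, so T = H + (0, 10.3) = (-48.8, 10.3). On A1, H sits at bearing -90° from T; a 69° counterclockwise sweep puts P at bearing -21°, so P = T + 10.3·(cos -21°, sin -21°) = (-39.2, 6.61). Then |JP| = |P − J| = 39.7.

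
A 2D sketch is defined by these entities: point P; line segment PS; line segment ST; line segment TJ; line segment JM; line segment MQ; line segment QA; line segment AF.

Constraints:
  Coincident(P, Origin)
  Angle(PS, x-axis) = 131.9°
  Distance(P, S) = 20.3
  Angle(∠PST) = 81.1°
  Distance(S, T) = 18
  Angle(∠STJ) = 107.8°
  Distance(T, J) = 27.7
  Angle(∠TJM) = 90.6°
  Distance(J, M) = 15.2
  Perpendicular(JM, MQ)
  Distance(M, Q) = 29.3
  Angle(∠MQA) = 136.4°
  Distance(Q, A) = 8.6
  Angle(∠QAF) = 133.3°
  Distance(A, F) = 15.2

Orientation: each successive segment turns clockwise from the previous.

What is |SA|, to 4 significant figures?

7.821

P is at the origin; PS runs at 131.9° with length 20.3, so S = (-13.56, 15.11). ∠PST = 81.1° gives ST at 33.00° from the x-axis; with |ST| = 18.0, T = (1.539, 24.91). ∠STJ = 107.8° gives TJ at -39.20° from the x-axis; with |TJ| = 27.7, J = (23.01, 7.406). ∠TJM = 90.6° gives JM at -128.6° from the x-axis; with |JM| = 15.2, M = (13.52, -4.473). JM ⟂ MQ, so MQ runs at 141.4°; with |MQ| = 29.3, Q = (-9.376, 13.81). ∠MQA = 136.4° gives QA at 97.80° from the x-axis; with |QA| = 8.6, A = (-10.54, 22.33). Then |SA| = |A − S| = 7.821.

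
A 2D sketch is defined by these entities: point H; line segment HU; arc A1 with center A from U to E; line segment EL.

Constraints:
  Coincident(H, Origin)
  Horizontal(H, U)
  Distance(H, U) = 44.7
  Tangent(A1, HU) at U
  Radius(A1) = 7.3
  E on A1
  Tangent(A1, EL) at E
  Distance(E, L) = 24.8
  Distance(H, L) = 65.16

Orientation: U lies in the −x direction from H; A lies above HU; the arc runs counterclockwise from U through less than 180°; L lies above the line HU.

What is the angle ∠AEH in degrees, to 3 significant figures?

114°

H is at the origin; H and U share the same y with |HU| = 44.7 and U on the −x side, so U = (-44.7, 0.00). A1 meets HU tangentially, so AU is at right angles to HU, so A = U + (0, 7.3) = (-44.7, 7.30). Since AE ⟂ EL (tangency), |AL| = √(7.3² + 24.8²) = 25.9 regardless of where E sits on A1. So L lies on both circle(H, 65.16) and circle(A, 25.9); the above-HU intersection is L = (-58.2, 29.4). E is the foot of the tangent from L: E = (-39.8, 12.7).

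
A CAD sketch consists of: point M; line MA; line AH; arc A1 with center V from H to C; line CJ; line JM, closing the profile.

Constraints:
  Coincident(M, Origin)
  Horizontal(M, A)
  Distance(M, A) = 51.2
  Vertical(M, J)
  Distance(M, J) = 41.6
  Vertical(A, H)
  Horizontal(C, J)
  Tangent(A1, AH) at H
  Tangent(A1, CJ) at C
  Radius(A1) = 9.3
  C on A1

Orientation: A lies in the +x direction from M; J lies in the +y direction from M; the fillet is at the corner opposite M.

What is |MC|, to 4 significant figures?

59.04

M is at the origin; M and A share the same y with |MA| = 51.2 and A on the +x side, so A = (51.20, 0.000). M and J share the same x with |MJ| = 41.6 and J on the +y side, so J = (0.000, 41.60). The virtual corner opposite M is at (51.20, 41.60). Tangency of A1 to AH means the radius VH is perpendicular to AH and since A1 is tangent to CJ there, VC ⟂ CJ, with radius 9.3, so the center V sits 9.3 in from both sides at V = (41.90, 32.30). That places the tangent points at H = (51.20, 32.30) on AH and C = (41.90, 41.60) on CJ. Then |MC| = |C − M| = 59.04.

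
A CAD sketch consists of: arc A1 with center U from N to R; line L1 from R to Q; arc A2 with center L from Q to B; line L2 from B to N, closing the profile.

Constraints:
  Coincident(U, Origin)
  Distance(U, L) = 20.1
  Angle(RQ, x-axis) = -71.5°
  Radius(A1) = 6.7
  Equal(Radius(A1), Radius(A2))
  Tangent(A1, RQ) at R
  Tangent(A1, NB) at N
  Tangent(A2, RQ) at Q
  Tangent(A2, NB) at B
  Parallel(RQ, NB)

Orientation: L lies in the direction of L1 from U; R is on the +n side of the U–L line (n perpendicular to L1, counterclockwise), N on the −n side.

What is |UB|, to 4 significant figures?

21.19

The slot axis is L1's direction at -71.5°, so u = (cos -71.5°, sin -71.5°) = (0.3173, -0.9483) and n = (−sin -71.5°, cos -71.5°) = (0.9483, 0.3173). U is at the origin and L lies 20.1 along u from U, so L = 20.1·u = (6.378, -19.06). Tangency of A1 to both parallel lines with radius 6.7 puts R and N at U ± 6.7·n: R = (6.354, 2.126), N = (-6.354, -2.126). Equal radii place Q and B the same way about L: Q = L + 6.7·n = (12.73, -16.94), B = L − 6.7·n = (0.02406, -21.19). Then |UB| = |B − U| = 21.19.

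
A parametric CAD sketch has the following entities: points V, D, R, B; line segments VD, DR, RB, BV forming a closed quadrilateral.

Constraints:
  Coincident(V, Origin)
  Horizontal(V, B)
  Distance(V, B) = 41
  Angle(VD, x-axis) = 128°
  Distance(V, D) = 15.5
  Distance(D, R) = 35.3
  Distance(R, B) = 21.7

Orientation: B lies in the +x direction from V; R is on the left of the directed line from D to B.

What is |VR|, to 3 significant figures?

29.8

V is at the origin; V and B share the same y with |VB| = 41.0 and B in +x, so B = (41.0, 0). VD runs at 128.0° with |VD| = 15.5, so D = (-9.54, 12.2). R is determined by |DR| = 35.3 and |RB| = 21.7 together: it lies at the intersection of circle(D, 35.3) and circle(B, 21.7). With |DB| = 52.0, the foot of the radical line on DB is 33.5 from D and the perpendicular offset is √(35.3² − 33.5²) = 11.3. Taking the left-of-DB solution: R = (25.6, 15.3).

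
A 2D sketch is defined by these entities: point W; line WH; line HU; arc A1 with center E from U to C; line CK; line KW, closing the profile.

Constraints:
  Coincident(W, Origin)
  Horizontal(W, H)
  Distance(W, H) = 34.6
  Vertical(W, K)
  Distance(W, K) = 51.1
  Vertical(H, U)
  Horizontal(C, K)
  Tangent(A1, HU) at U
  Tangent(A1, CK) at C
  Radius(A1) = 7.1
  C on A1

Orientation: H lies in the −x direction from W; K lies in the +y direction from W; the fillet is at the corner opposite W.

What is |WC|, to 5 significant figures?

58.030

W is at the origin; W and H share the same y with |WH| = 34.6 and H on the −x side, so H = (-34.600, 0.0000). WK is vertical with |WK| = 51.1 and K on the +y side, so K = (0.0000, 51.100). The virtual corner opposite W is at (-34.600, 51.100). The tangent condition forces EU to be normal to HU and the tangent condition forces EC to be normal to CK, with radius 7.1, so the center E sits 7.1 in from both sides at E = (-27.500, 44.000). That places the tangent points at U = (-34.600, 44.000) on HU and C = (-27.500, 51.100) on CK. Then |WC| = |C − W| = 58.030.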